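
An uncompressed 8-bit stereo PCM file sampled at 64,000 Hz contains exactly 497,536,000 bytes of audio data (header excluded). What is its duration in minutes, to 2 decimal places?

64.78 minutes

Byte rate = 64,000 × 1 × 2 = 128,000 bytes/s.
Duration = 497,536,000 / 128,000 = 3,887 s.
3,887 s / 60 = 64.78 minutes.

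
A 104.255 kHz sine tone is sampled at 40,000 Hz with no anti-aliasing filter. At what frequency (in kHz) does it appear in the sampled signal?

Nyquist = 40,000/2 = 20,000 Hz; 104,255 Hz exceeds it.
Alias = |104,255 − 3×40,000| = |104,255 − 120,000| = 15,745 Hz = 15.745 kHz.

15.745 kHz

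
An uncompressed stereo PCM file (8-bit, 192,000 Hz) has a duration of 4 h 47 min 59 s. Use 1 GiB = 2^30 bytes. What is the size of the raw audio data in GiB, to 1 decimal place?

Duration = 4 h 47 min 59 s = 17,279 s.
Bytes = 192,000 samples/s × 17,279 s × 1 bytes/sample × 2 ch = 6,635,136,000 bytes.
6,635,136,000 / 1,073,741,824 = 6.2 GiB.

6.2 GiB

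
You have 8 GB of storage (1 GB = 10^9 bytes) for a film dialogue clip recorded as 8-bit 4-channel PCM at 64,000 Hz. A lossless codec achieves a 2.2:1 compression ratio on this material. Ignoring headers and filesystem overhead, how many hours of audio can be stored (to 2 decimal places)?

Uncompressed byte rate = 64,000 × 1 × 4 = 256,000 bytes/s.
After 2.2:1 compression, effective rate ≈ 116363.64 bytes/s.
Capacity = 8 × 1,000,000,000 = 8,000,000,000 bytes.
8,000,000,000 / effective rate ≈ 68750 s → 19.10 hours.

19.10 hours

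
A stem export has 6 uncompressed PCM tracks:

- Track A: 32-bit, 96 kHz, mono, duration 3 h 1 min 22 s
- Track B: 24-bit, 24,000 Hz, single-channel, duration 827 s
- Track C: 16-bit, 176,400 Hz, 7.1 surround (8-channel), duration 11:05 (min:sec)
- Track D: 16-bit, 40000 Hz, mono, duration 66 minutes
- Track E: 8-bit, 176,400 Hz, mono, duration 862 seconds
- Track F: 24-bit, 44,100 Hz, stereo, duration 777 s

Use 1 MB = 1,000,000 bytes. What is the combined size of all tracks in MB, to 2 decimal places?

Track A: 3 h 1 min 22 s = 10,882 s; 96,000 × 10,882 × 4 × 1 = 4,178,688,000 bytes.
Track B: 24,000 × 827 × 3 × 1 = 59,544,000 bytes.
Track C: 11:05 (min:sec) = 665 s; 176,400 × 665 × 2 × 8 = 1,876,896,000 bytes.
Track D: 66 minutes = 3,960 s; 40,000 × 3,960 × 2 × 1 = 316,800,000 bytes.
Track E: 176,400 × 862 × 1 × 1 = 152,056,800 bytes.
Track F: 44,100 × 777 × 3 × 2 = 205,594,200 bytes.
Total = 6,789,579,000 bytes = 6789.58 MB.

6789.58 MB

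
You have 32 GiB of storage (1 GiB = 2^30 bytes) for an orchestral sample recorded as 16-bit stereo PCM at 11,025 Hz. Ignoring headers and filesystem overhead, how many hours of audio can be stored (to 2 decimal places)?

Uncompressed byte rate = 11,025 × 2 × 2 = 44,100 bytes/s.
Capacity = 32 × 1,073,741,824 = 34,359,738,368 bytes.
34,359,738,368 / 44,100 ≈ 779132.39 s → 216.43 hours.

216.43 hours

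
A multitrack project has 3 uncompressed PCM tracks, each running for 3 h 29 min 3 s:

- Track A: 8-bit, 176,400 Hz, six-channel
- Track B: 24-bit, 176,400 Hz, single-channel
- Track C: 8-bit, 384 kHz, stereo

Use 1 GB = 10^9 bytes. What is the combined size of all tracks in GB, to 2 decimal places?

29.55 GB

3 h 29 min 3 s = 12,543 s.
Track A: 176,400 × 12,543 × 1 × 6 = 13,275,511,200 bytes.
Track B: 176,400 × 12,543 × 3 × 1 = 6,637,755,600 bytes.
Track C: 384,000 × 12,543 × 1 × 2 = 9,633,024,000 bytes.
Total = 29,546,290,800 bytes = 29.55 GB.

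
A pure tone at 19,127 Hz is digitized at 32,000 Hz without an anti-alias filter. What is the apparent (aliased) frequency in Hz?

12,873 Hz

Nyquist = 32,000/2 = 16,000 Hz; 19,127 Hz exceeds it.
Alias = |19,127 − 1×32,000| = |19,127 − 32,000| = 12,873 Hz.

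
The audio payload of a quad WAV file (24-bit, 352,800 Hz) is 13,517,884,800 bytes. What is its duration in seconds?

Byte rate = 352,800 × 3 × 4 = 4,233,600 bytes/s.
Duration = 13,517,884,800 / 4,233,600 = 3,193 s.

3,193 seconds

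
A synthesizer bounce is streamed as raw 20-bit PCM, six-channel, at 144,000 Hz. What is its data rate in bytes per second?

Bit rate = 144,000 × 20 × 6 = 17,280,000 bits/s.
17,280,000 / 8 = 2,160,000 bytes/s.

2,160,000 bytes/s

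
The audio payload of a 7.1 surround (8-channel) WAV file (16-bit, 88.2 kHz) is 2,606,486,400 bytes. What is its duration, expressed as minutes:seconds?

30:47

Byte rate = 88,200 × 2 × 8 = 1,411,200 bytes/s.
Duration = 2,606,486,400 / 1,411,200 = 1,847 s.
1,847 s = 30:47.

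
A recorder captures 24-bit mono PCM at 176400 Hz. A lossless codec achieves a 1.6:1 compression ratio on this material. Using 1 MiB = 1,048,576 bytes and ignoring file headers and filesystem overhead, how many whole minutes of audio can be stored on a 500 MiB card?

Uncompressed byte rate = 176,400 × 3 × 1 = 529,200 bytes/s.
After 1.6:1 compression, effective rate ≈ 330750 bytes/s.
Capacity = 500 × 1,048,576 = 524,288,000 bytes.
524,288,000 / effective rate ≈ 1585.15 s → 26 minutes.

26 minutes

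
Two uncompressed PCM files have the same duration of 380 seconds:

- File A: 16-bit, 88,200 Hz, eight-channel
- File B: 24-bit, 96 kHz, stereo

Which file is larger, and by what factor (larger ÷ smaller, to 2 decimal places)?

File A: 88,200 × 2 × 8 = 1,411,200 bytes/s.
File B: 96,000 × 3 × 2 = 576,000 bytes/s.
File A is larger; ratio = 536,256,000 / 218,880,000 = 2.45.

File A, by a factor of 2.45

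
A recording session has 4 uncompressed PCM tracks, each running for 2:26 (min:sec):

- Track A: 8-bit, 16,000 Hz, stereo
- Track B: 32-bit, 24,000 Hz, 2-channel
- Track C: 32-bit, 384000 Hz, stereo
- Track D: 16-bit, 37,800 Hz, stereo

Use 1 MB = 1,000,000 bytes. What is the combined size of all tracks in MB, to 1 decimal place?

2:26 (min:sec) = 146 s.
Track A: 16,000 × 146 × 1 × 2 = 4,672,000 bytes.
Track B: 24,000 × 146 × 4 × 2 = 28,032,000 bytes.
Track C: 384,000 × 146 × 4 × 2 = 448,512,000 bytes.
Track D: 37,800 × 146 × 2 × 2 = 22,075,200 bytes.
Total = 503,291,200 bytes = 503.3 MB.

503.3 MB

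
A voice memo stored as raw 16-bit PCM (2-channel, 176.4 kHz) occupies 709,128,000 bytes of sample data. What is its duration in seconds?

1,005 seconds

Byte rate = 176,400 × 2 × 2 = 705,600 bytes/s.
Duration = 709,128,000 / 705,600 = 1,005 s.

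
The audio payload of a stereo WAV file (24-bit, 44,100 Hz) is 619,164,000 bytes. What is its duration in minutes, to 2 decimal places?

Byte rate = 44,100 × 3 × 2 = 264,600 bytes/s.
Duration = 619,164,000 / 264,600 = 2,340 s.
2,340 s / 60 = 39.00 minutes.

39.00 minutes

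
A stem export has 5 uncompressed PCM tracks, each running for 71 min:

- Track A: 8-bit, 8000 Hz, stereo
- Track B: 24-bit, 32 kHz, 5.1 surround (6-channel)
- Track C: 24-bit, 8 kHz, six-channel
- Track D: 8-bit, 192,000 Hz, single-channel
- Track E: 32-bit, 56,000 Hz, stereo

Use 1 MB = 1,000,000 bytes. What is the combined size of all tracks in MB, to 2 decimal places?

71 min = 4,260 s.
Track A: 8,000 × 4,260 × 1 × 2 = 68,160,000 bytes.
Track B: 32,000 × 4,260 × 3 × 6 = 2,453,760,000 bytes.
Track C: 8,000 × 4,260 × 3 × 6 = 613,440,000 bytes.
Track D: 192,000 × 4,260 × 1 × 1 = 817,920,000 bytes.
Track E: 56,000 × 4,260 × 4 × 2 = 1,908,480,000 bytes.
Total = 5,861,760,000 bytes = 5861.76 MB.

5861.76 MB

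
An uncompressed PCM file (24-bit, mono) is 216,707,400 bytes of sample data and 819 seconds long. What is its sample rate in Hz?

Bytes = sample_rate × seconds × bytes_per_sample × channels.
sample_rate = 216,707,400 / (819 × 3 × 1) = 216,707,400 / 2,457 = 88,200 Hz.

88,200 Hz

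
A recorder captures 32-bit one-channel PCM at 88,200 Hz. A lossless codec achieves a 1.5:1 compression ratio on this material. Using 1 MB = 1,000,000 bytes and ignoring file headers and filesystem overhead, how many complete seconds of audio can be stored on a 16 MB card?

Uncompressed byte rate = 88,200 × 4 × 1 = 352,800 bytes/s.
After 1.5:1 compression, effective rate ≈ 235200 bytes/s.
Capacity = 16 × 1,000,000 = 16,000,000 bytes.
16,000,000 / effective rate ≈ 68.03 s → 68 seconds.

68 seconds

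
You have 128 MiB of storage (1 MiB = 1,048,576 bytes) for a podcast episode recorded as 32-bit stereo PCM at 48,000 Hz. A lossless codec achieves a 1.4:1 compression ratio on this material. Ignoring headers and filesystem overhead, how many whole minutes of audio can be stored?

Uncompressed byte rate = 48,000 × 4 × 2 = 384,000 bytes/s.
After 1.4:1 compression, effective rate ≈ 274285.71 bytes/s.
Capacity = 128 × 1,048,576 = 134,217,728 bytes.
134,217,728 / effective rate ≈ 489.34 s → 8 minutes.

8 minutes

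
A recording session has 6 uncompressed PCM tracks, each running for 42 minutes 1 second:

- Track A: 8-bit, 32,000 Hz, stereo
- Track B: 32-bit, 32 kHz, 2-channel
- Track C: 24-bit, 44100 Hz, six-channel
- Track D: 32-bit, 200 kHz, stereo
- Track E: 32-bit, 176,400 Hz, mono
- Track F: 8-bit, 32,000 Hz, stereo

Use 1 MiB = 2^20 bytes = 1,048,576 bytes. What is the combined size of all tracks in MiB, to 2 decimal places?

8374.84 MiB

42 minutes 1 second = 2,521 s.
Track A: 32,000 × 2,521 × 1 × 2 = 161,344,000 bytes.
Track B: 32,000 × 2,521 × 4 × 2 = 645,376,000 bytes.
Track C: 44,100 × 2,521 × 3 × 6 = 2,001,169,800 bytes.
Track D: 200,000 × 2,521 × 4 × 2 = 4,033,600,000 bytes.
Track E: 176,400 × 2,521 × 4 × 1 = 1,778,817,600 bytes.
Track F: 32,000 × 2,521 × 1 × 2 = 161,344,000 bytes.
Total = 8,781,651,400 bytes = 8374.84 MiB.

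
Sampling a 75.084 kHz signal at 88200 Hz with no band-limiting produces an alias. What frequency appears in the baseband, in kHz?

13.116 kHz

Nyquist = 88,200/2 = 44,100 Hz; 75,084 Hz exceeds it.
Alias = |75,084 − 1×88,200| = |75,084 − 88,200| = 13,116 Hz = 13.116 kHz.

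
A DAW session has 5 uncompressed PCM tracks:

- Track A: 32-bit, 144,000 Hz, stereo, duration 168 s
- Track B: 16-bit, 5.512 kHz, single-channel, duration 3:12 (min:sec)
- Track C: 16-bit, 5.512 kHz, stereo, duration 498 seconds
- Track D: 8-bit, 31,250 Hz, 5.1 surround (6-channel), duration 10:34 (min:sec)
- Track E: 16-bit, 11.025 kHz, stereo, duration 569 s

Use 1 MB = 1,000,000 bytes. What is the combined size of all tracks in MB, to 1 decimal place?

350.6 MB

Track A: 144,000 × 168 × 4 × 2 = 193,536,000 bytes.
Track B: 3:12 (min:sec) = 192 s; 5,512 × 192 × 2 × 1 = 2,116,608 bytes.
Track C: 5,512 × 498 × 2 × 2 = 10,979,904 bytes.
Track D: 10:34 (min:sec) = 634 s; 31,250 × 634 × 1 × 6 = 118,875,000 bytes.
Track E: 11,025 × 569 × 2 × 2 = 25,092,900 bytes.
Total = 350,600,412 bytes = 350.6 MB.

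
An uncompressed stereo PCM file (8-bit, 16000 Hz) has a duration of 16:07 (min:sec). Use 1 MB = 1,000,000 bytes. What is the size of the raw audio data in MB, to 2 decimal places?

30.94 MB

Duration = 16:07 (min:sec) = 967 s.
Bytes = 16,000 samples/s × 967 s × 1 bytes/sample × 2 ch = 30,944,000 bytes.
30,944,000 / 1,000,000 = 30.94 MB.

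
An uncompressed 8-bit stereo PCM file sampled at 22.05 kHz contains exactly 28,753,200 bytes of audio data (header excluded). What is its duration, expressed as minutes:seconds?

10:52

Byte rate = 22,050 × 1 × 2 = 44,100 bytes/s.
Duration = 28,753,200 / 44,100 = 652 s.
652 s = 10:52.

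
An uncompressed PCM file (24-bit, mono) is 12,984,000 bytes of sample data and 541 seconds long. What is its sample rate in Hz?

8,000 Hz

Bytes = sample_rate × seconds × bytes_per_sample × channels.
sample_rate = 12,984,000 / (541 × 3 × 1) = 12,984,000 / 1,623 = 8,000 Hz.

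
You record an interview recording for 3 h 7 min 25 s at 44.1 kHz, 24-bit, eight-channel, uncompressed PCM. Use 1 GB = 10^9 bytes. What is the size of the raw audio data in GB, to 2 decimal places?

Duration = 3 h 7 min 25 s = 11,245 s.
Bytes = 44,100 samples/s × 11,245 s × 3 bytes/sample × 8 ch = 11,901,708,000 bytes.
11,901,708,000 / 1,000,000,000 = 11.90 GB.

11.90 GB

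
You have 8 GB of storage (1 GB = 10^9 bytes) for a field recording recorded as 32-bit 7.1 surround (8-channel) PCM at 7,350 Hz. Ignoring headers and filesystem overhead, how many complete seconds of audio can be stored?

Uncompressed byte rate = 7,350 × 4 × 8 = 235,200 bytes/s.
Capacity = 8 × 1,000,000,000 = 8,000,000,000 bytes.
8,000,000,000 / 235,200 ≈ 34013.61 s → 34,013 seconds.

34,013 seconds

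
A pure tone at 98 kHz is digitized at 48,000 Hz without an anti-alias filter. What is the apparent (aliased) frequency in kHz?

2 kHz

Nyquist = 48,000/2 = 24,000 Hz; 98,000 Hz exceeds it.
Alias = |98,000 − 2×48,000| = |98,000 − 96,000| = 2,000 Hz = 2 kHz.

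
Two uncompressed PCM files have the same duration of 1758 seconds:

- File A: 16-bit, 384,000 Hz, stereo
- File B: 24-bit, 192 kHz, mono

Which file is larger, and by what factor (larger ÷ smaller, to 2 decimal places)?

File A, by a factor of 2.67

File A: 384,000 × 2 × 2 = 1,536,000 bytes/s.
File B: 192,000 × 3 × 1 = 576,000 bytes/s.
File A is larger; ratio = 2,700,288,000 / 1,012,608,000 = 2.67.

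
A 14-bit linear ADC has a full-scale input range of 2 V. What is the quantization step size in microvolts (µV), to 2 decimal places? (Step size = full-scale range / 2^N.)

122.07 µV

2 V / 2^14 = 2 / 16,384 V = 122.07 µV.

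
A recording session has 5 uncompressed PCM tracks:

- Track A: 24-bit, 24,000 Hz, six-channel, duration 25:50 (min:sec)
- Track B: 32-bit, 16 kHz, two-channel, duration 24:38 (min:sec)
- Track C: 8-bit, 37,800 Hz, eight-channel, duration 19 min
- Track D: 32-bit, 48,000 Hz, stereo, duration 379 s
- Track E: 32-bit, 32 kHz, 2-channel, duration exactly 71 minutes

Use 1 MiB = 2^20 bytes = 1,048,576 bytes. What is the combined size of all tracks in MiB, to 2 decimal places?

Track A: 25:50 (min:sec) = 1,550 s; 24,000 × 1,550 × 3 × 6 = 669,600,000 bytes.
Track B: 24:38 (min:sec) = 1,478 s; 16,000 × 1,478 × 4 × 2 = 189,184,000 bytes.
Track C: 19 min = 1,140 s; 37,800 × 1,140 × 1 × 8 = 344,736,000 bytes.
Track D: 48,000 × 379 × 4 × 2 = 145,536,000 bytes.
Track E: exactly 71 minutes = 4,260 s; 32,000 × 4,260 × 4 × 2 = 1,090,560,000 bytes.
Total = 2,439,616,000 bytes = 2326.60 MiB.

2326.60 MiB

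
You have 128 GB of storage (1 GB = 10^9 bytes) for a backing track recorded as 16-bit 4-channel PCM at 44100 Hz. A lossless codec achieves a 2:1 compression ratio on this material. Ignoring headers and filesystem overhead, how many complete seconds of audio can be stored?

725,623 seconds

Uncompressed byte rate = 44,100 × 2 × 4 = 352,800 bytes/s.
After 2:1 compression, effective rate ≈ 176400 bytes/s.
Capacity = 128 × 1,000,000,000 = 128,000,000,000 bytes.
128,000,000,000 / effective rate ≈ 725623.58 s → 725,623 seconds.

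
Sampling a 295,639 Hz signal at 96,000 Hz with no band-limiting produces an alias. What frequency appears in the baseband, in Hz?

7,639 Hz

Nyquist = 96,000/2 = 48,000 Hz; 295,639 Hz exceeds it.
Alias = |295,639 − 3×96,000| = |295,639 − 288,000| = 7,639 Hz.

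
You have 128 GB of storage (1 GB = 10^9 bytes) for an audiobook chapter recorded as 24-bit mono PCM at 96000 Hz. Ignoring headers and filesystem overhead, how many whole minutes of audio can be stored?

7,407 minutes

Uncompressed byte rate = 96,000 × 3 × 1 = 288,000 bytes/s.
Capacity = 128 × 1,000,000,000 = 128,000,000,000 bytes.
128,000,000,000 / 288,000 ≈ 444444.44 s → 7,407 minutes.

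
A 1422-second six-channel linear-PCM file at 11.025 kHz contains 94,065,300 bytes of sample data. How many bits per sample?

Bytes per sample = 94,065,300 / (11,025 × 1,422 × 6) = 94,065,300 / 94,065,300 = 1.
Bit depth = 1 × 8 = 8 bits.

8 bits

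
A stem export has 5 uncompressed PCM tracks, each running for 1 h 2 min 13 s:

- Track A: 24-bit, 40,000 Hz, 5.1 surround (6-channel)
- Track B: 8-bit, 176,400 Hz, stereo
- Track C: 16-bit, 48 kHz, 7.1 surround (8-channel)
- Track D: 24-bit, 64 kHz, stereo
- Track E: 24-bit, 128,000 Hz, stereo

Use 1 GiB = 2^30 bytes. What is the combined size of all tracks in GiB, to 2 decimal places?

1 h 2 min 13 s = 3,733 s.
Track A: 40,000 × 3,733 × 3 × 6 = 2,687,760,000 bytes.
Track B: 176,400 × 3,733 × 1 × 2 = 1,317,002,400 bytes.
Track C: 48,000 × 3,733 × 2 × 8 = 2,866,944,000 bytes.
Track D: 64,000 × 3,733 × 3 × 2 = 1,433,472,000 bytes.
Track E: 128,000 × 3,733 × 3 × 2 = 2,866,944,000 bytes.
Total = 11,172,122,400 bytes = 10.40 GiB.

10.40 GiB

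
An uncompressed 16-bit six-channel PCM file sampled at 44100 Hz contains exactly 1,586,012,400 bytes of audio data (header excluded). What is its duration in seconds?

Byte rate = 44,100 × 2 × 6 = 529,200 bytes/s.
Duration = 1,586,012,400 / 529,200 = 2,997 s.

2,997 seconds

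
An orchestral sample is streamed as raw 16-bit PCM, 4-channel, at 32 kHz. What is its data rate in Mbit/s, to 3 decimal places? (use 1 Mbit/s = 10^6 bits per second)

2.048 Mbit/s

Bit rate = 32,000 × 16 × 4 = 2,048,000 bits/s.
= 2.048 Mbit/s.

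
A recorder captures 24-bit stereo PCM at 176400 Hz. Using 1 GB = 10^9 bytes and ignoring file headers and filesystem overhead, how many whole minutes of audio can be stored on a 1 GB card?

15 minutes

Uncompressed byte rate = 176,400 × 3 × 2 = 1,058,400 bytes/s.
Capacity = 1 × 1,000,000,000 = 1,000,000,000 bytes.
1,000,000,000 / 1,058,400 ≈ 944.82 s → 15 minutes.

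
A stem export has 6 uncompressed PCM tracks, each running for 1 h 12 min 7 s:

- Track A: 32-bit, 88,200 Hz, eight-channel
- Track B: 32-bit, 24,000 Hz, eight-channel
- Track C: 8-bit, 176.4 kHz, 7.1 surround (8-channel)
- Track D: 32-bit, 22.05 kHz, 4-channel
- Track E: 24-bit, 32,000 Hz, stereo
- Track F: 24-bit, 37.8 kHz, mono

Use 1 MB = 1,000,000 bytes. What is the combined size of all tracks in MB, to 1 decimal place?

24490.0 MB

1 h 12 min 7 s = 4,327 s.
Track A: 88,200 × 4,327 × 4 × 8 = 12,212,524,800 bytes.
Track B: 24,000 × 4,327 × 4 × 8 = 3,323,136,000 bytes.
Track C: 176,400 × 4,327 × 1 × 8 = 6,106,262,400 bytes.
Track D: 22,050 × 4,327 × 4 × 4 = 1,526,565,600 bytes.
Track E: 32,000 × 4,327 × 3 × 2 = 830,784,000 bytes.
Track F: 37,800 × 4,327 × 3 × 1 = 490,681,800 bytes.
Total = 24,489,954,600 bytes = 24490.0 MB.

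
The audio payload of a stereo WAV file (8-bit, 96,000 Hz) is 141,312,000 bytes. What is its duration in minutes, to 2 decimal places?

12.27 minutes

Byte rate = 96,000 × 1 × 2 = 192,000 bytes/s.
Duration = 141,312,000 / 192,000 = 736 s.
736 s / 60 = 12.27 minutes.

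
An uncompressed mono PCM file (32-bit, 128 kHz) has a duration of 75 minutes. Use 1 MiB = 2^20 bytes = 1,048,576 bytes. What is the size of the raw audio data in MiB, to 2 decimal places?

2197.27 MiB

Duration = 75 minutes = 4,500 s.
Bytes = 128,000 samples/s × 4,500 s × 4 bytes/sample × 1 ch = 2,304,000,000 bytes.
2,304,000,000 / 1,048,576 = 2197.27 MiB.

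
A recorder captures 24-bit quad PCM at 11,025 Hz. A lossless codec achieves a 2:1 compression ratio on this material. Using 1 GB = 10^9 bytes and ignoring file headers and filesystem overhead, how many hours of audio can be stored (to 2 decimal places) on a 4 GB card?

16.80 hours

Uncompressed byte rate = 11,025 × 3 × 4 = 132,300 bytes/s.
After 2:1 compression, effective rate ≈ 66150 bytes/s.
Capacity = 4 × 1,000,000,000 = 4,000,000,000 bytes.
4,000,000,000 / effective rate ≈ 60468.63 s → 16.80 hours.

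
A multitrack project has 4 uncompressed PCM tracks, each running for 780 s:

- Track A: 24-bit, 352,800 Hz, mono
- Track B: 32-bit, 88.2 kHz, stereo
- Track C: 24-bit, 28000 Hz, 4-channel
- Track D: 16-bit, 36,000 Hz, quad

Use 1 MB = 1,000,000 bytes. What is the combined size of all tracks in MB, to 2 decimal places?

Track A: 352,800 × 780 × 3 × 1 = 825,552,000 bytes.
Track B: 88,200 × 780 × 4 × 2 = 550,368,000 bytes.
Track C: 28,000 × 780 × 3 × 4 = 262,080,000 bytes.
Track D: 36,000 × 780 × 2 × 4 = 224,640,000 bytes.
Total = 1,862,640,000 bytes = 1862.64 MB.

1862.64 MB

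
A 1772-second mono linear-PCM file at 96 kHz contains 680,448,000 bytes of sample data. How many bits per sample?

32 bits

Bytes per sample = 680,448,000 / (96,000 × 1,772 × 1) = 680,448,000 / 170,112,000 = 4.
Bit depth = 4 × 8 = 32 bits.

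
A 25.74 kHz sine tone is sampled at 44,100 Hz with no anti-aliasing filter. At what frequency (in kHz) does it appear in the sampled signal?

Nyquist = 44,100/2 = 22,050 Hz; 25,740 Hz exceeds it.
Alias = |25,740 − 1×44,100| = |25,740 − 44,100| = 18,360 Hz = 18.36 kHz.

18.36 kHz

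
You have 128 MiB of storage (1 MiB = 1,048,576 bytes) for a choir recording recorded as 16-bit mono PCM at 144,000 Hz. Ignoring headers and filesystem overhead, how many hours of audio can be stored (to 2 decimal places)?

0.13 hours

Uncompressed byte rate = 144,000 × 2 × 1 = 288,000 bytes/s.
Capacity = 128 × 1,048,576 = 134,217,728 bytes.
134,217,728 / 288,000 ≈ 466.03 s → 0.13 hours.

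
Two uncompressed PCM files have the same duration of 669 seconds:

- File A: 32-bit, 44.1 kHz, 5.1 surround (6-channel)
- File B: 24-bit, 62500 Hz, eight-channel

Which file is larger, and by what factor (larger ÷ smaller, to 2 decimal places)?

File B, by a factor of 1.42

File A: 44,100 × 4 × 6 = 1,058,400 bytes/s.
File B: 62,500 × 3 × 8 = 1,500,000 bytes/s.
File B is larger; ratio = 1,003,500,000 / 708,069,600 = 1.42.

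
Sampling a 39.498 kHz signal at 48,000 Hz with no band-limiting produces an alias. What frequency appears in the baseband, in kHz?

Nyquist = 48,000/2 = 24,000 Hz; 39,498 Hz exceeds it.
Alias = |39,498 − 1×48,000| = |39,498 − 48,000| = 8,502 Hz = 8.502 kHz.

8.502 kHz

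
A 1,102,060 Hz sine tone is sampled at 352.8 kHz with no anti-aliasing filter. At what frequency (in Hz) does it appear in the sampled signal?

43,660 Hz

Nyquist = 352,800/2 = 176,400 Hz; 1,102,060 Hz exceeds it.
Alias = |1,102,060 − 3×352,800| = |1,102,060 − 1,058,400| = 43,660 Hz.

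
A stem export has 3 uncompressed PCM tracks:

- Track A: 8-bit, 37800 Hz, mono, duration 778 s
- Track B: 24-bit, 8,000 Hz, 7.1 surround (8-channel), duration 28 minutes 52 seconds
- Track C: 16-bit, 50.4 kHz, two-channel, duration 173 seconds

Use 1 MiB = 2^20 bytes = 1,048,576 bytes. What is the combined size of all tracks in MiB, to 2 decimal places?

Track A: 37,800 × 778 × 1 × 1 = 29,408,400 bytes.
Track B: 28 minutes 52 seconds = 1,732 s; 8,000 × 1,732 × 3 × 8 = 332,544,000 bytes.
Track C: 50,400 × 173 × 2 × 2 = 34,876,800 bytes.
Total = 396,829,200 bytes = 378.45 MiB.

378.45 MiB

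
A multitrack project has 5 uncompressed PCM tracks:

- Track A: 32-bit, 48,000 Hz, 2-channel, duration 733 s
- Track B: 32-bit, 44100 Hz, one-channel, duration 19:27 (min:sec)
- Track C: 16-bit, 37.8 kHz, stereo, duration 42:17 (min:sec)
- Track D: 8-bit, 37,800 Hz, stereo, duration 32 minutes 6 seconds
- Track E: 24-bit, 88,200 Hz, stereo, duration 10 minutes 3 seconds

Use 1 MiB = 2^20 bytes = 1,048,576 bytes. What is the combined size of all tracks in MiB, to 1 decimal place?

1273.8 MiB

Track A: 48,000 × 733 × 4 × 2 = 281,472,000 bytes.
Track B: 19:27 (min:sec) = 1,167 s; 44,100 × 1,167 × 4 × 1 = 205,858,800 bytes.
Track C: 42:17 (min:sec) = 2,537 s; 37,800 × 2,537 × 2 × 2 = 383,594,400 bytes.
Track D: 32 minutes 6 seconds = 1,926 s; 37,800 × 1,926 × 1 × 2 = 145,605,600 bytes.
Track E: 10 minutes 3 seconds = 603 s; 88,200 × 603 × 3 × 2 = 319,107,600 bytes.
Total = 1,335,638,400 bytes = 1273.8 MiB.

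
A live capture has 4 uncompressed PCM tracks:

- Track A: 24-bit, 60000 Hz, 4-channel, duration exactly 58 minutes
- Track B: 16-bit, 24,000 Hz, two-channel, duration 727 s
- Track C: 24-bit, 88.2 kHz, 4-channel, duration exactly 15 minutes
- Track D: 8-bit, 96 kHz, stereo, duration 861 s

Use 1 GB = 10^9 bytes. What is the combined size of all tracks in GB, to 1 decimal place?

3.7 GB

Track A: exactly 58 minutes = 3,480 s; 60,000 × 3,480 × 3 × 4 = 2,505,600,000 bytes.
Track B: 24,000 × 727 × 2 × 2 = 69,792,000 bytes.
Track C: exactly 15 minutes = 900 s; 88,200 × 900 × 3 × 4 = 952,560,000 bytes.
Track D: 96,000 × 861 × 1 × 2 = 165,312,000 bytes.
Total = 3,693,264,000 bytes = 3.7 GB.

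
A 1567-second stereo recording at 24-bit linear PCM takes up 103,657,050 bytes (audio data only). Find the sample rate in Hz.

Bytes = sample_rate × seconds × bytes_per_sample × channels.
sample_rate = 103,657,050 / (1,567 × 3 × 2) = 103,657,050 / 9,402 = 11,025 Hz.

11,025 Hz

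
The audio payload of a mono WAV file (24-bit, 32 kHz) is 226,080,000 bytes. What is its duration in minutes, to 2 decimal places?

39.25 minutes

Byte rate = 32,000 × 3 × 1 = 96,000 bytes/s.
Duration = 226,080,000 / 96,000 = 2,355 s.
2,355 s / 60 = 39.25 minutes.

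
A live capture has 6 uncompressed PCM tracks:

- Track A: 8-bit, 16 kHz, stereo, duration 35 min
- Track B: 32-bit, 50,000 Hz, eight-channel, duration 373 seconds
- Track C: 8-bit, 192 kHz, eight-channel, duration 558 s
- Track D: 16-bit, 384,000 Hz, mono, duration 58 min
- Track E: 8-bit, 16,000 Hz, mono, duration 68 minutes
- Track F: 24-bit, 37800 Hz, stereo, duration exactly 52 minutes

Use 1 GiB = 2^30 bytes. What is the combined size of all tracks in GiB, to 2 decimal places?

4.63 GiB

Track A: 35 min = 2,100 s; 16,000 × 2,100 × 1 × 2 = 67,200,000 bytes.
Track B: 50,000 × 373 × 4 × 8 = 596,800,000 bytes.
Track C: 192,000 × 558 × 1 × 8 = 857,088,000 bytes.
Track D: 58 min = 3,480 s; 384,000 × 3,480 × 2 × 1 = 2,672,640,000 bytes.
Track E: 68 minutes = 4,080 s; 16,000 × 4,080 × 1 × 1 = 65,280,000 bytes.
Track F: exactly 52 minutes = 3,120 s; 37,800 × 3,120 × 3 × 2 = 707,616,000 bytes.
Total = 4,966,624,000 bytes = 4.63 GiB.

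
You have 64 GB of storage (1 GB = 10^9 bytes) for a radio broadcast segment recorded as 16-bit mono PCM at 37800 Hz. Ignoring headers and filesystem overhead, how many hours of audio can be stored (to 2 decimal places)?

235.16 hours

Uncompressed byte rate = 37,800 × 2 × 1 = 75,600 bytes/s.
Capacity = 64 × 1,000,000,000 = 64,000,000,000 bytes.
64,000,000,000 / 75,600 ≈ 846560.85 s → 235.16 hours.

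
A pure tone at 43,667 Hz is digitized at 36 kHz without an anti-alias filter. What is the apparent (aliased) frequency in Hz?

Nyquist = 36,000/2 = 18,000 Hz; 43,667 Hz exceeds it.
Alias = |43,667 − 1×36,000| = |43,667 − 36,000| = 7,667 Hz.

7,667 Hz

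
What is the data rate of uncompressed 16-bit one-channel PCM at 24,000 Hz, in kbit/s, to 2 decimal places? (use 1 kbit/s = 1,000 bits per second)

Bit rate = 24,000 × 16 × 1 = 384,000 bits/s.
= 384.00 kbit/s.

384.00 kbit/s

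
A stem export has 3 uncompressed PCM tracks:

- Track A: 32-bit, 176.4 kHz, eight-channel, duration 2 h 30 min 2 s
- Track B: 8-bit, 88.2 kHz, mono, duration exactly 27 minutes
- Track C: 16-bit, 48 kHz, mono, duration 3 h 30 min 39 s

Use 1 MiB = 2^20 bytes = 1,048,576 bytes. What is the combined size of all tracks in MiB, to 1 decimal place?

49753.9 MiB

Track A: 2 h 30 min 2 s = 9,002 s; 176,400 × 9,002 × 4 × 8 = 50,814,489,600 bytes.
Track B: exactly 27 minutes = 1,620 s; 88,200 × 1,620 × 1 × 1 = 142,884,000 bytes.
Track C: 3 h 30 min 39 s = 12,639 s; 48,000 × 12,639 × 2 × 1 = 1,213,344,000 bytes.
Total = 52,170,717,600 bytes = 49753.9 MiB.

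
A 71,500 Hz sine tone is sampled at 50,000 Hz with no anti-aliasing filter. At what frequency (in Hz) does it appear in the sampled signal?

Nyquist = 50,000/2 = 25,000 Hz; 71,500 Hz exceeds it.
Alias = |71,500 − 1×50,000| = |71,500 − 50,000| = 21,500 Hz.

21,500 Hz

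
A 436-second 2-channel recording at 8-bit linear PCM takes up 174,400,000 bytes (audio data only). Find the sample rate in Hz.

Bytes = sample_rate × seconds × bytes_per_sample × channels.
sample_rate = 174,400,000 / (436 × 1 × 2) = 174,400,000 / 872 = 200,000 Hz.

200,000 Hz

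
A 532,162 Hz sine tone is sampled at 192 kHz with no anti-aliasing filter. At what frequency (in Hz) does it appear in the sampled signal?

43,838 Hz

Nyquist = 192,000/2 = 96,000 Hz; 532,162 Hz exceeds it.
Alias = |532,162 − 3×192,000| = |532,162 − 576,000| = 43,838 Hz.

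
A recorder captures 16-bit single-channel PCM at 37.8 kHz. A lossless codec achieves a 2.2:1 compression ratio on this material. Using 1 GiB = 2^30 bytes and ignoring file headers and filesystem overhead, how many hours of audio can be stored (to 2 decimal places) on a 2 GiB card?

17.36 hours

Uncompressed byte rate = 37,800 × 2 × 1 = 75,600 bytes/s.
After 2.2:1 compression, effective rate ≈ 34363.64 bytes/s.
Capacity = 2 × 1,073,741,824 = 2,147,483,648 bytes.
2,147,483,648 / effective rate ≈ 62492.91 s → 17.36 hours.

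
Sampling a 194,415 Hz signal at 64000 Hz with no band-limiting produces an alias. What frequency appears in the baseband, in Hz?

2,415 Hz

Nyquist = 64,000/2 = 32,000 Hz; 194,415 Hz exceeds it.
Alias = |194,415 − 3×64,000| = |194,415 − 192,000| = 2,415 Hz.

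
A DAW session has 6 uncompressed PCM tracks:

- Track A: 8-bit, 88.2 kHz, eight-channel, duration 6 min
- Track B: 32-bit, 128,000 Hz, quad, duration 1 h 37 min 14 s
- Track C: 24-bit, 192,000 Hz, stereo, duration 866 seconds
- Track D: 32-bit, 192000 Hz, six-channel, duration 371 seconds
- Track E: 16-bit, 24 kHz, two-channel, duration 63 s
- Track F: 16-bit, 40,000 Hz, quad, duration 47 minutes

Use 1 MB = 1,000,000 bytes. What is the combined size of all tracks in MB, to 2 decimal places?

Track A: 6 min = 360 s; 88,200 × 360 × 1 × 8 = 254,016,000 bytes.
Track B: 1 h 37 min 14 s = 5,834 s; 128,000 × 5,834 × 4 × 4 = 11,948,032,000 bytes.
Track C: 192,000 × 866 × 3 × 2 = 997,632,000 bytes.
Track D: 192,000 × 371 × 4 × 6 = 1,709,568,000 bytes.
Track E: 24,000 × 63 × 2 × 2 = 6,048,000 bytes.
Track F: 47 minutes = 2,820 s; 40,000 × 2,820 × 2 × 4 = 902,400,000 bytes.
Total = 15,817,696,000 bytes = 15817.70 MB.

15817.70 MB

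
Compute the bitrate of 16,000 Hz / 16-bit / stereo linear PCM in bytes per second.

64,000 bytes/s

Bit rate = 16,000 × 16 × 2 = 512,000 bits/s.
512,000 / 8 = 64,000 bytes/s.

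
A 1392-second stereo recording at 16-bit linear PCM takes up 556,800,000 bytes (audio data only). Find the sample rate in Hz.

Bytes = sample_rate × seconds × bytes_per_sample × channels.
sample_rate = 556,800,000 / (1,392 × 2 × 2) = 556,800,000 / 5,568 = 100,000 Hz.

100,000 Hz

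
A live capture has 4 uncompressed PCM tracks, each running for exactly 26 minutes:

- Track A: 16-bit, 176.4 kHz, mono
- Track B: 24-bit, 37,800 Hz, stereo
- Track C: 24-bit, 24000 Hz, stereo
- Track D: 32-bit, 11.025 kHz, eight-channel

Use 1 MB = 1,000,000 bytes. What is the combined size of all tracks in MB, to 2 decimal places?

exactly 26 minutes = 1,560 s.
Track A: 176,400 × 1,560 × 2 × 1 = 550,368,000 bytes.
Track B: 37,800 × 1,560 × 3 × 2 = 353,808,000 bytes.
Track C: 24,000 × 1,560 × 3 × 2 = 224,640,000 bytes.
Track D: 11,025 × 1,560 × 4 × 8 = 550,368,000 bytes.
Total = 1,679,184,000 bytes = 1679.18 MB.

1679.18 MB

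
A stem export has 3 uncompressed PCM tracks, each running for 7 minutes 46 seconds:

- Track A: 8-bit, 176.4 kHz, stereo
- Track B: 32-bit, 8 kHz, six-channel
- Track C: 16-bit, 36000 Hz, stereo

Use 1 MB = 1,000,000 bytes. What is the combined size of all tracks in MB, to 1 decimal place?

321.0 MB

7 minutes 46 seconds = 466 s.
Track A: 176,400 × 466 × 1 × 2 = 164,404,800 bytes.
Track B: 8,000 × 466 × 4 × 6 = 89,472,000 bytes.
Track C: 36,000 × 466 × 2 × 2 = 67,104,000 bytes.
Total = 320,980,800 bytes = 321.0 MB.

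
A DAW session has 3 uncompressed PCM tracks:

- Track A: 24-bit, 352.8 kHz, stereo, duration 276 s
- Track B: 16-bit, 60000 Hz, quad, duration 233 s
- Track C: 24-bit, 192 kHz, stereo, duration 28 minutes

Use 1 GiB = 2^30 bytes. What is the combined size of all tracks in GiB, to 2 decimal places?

2.45 GiB

Track A: 352,800 × 276 × 3 × 2 = 584,236,800 bytes.
Track B: 60,000 × 233 × 2 × 4 = 111,840,000 bytes.
Track C: 28 minutes = 1,680 s; 192,000 × 1,680 × 3 × 2 = 1,935,360,000 bytes.
Total = 2,631,436,800 bytes = 2.45 GiB.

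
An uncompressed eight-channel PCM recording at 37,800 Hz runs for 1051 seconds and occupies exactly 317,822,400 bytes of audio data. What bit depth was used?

8 bits

Bytes per sample = 317,822,400 / (37,800 × 1,051 × 8) = 317,822,400 / 317,822,400 = 1.
Bit depth = 1 × 8 = 8 bits.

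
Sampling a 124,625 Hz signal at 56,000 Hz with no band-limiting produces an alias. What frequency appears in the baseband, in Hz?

Nyquist = 56,000/2 = 28,000 Hz; 124,625 Hz exceeds it.
Alias = |124,625 − 2×56,000| = |124,625 − 112,000| = 12,625 Hz.

12,625 Hz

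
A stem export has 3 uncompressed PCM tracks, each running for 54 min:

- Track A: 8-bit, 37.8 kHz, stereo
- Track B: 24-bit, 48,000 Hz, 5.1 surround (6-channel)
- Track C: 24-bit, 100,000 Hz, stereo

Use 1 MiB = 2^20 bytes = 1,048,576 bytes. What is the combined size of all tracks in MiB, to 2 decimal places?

4757.22 MiB

54 min = 3,240 s.
Track A: 37,800 × 3,240 × 1 × 2 = 244,944,000 bytes.
Track B: 48,000 × 3,240 × 3 × 6 = 2,799,360,000 bytes.
Track C: 100,000 × 3,240 × 3 × 2 = 1,944,000,000 bytes.
Total = 4,988,304,000 bytes = 4757.22 MiB.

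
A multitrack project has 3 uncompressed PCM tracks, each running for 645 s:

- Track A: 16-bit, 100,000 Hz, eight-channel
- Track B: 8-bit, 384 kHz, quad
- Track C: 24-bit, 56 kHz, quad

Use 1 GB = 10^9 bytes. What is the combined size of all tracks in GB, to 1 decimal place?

Track A: 100,000 × 645 × 2 × 8 = 1,032,000,000 bytes.
Track B: 384,000 × 645 × 1 × 4 = 990,720,000 bytes.
Track C: 56,000 × 645 × 3 × 4 = 433,440,000 bytes.
Total = 2,456,160,000 bytes = 2.5 GB.

2.5 GB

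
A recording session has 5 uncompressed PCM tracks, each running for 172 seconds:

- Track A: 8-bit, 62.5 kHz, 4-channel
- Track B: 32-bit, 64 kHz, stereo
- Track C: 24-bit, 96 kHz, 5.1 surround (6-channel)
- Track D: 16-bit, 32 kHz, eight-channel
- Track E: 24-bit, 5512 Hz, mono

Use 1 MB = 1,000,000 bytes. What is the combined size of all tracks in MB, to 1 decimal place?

519.2 MB

Track A: 62,500 × 172 × 1 × 4 = 43,000,000 bytes.
Track B: 64,000 × 172 × 4 × 2 = 88,064,000 bytes.
Track C: 96,000 × 172 × 3 × 6 = 297,216,000 bytes.
Track D: 32,000 × 172 × 2 × 8 = 88,064,000 bytes.
Track E: 5,512 × 172 × 3 × 1 = 2,844,192 bytes.
Total = 519,188,192 bytes = 519.2 MB.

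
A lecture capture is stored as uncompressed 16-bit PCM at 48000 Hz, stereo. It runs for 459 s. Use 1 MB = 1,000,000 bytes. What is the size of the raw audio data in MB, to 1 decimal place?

88.1 MB

Bytes = 48,000 samples/s × 459 s × 2 bytes/sample × 2 ch = 88,128,000 bytes.
88,128,000 / 1,000,000 = 88.1 MB.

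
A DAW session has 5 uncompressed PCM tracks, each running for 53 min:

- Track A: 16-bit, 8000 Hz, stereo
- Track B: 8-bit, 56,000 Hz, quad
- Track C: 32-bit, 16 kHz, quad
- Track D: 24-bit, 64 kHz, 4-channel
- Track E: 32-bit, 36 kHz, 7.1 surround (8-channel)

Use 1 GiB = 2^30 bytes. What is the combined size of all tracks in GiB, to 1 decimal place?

53 min = 3,180 s.
Track A: 8,000 × 3,180 × 2 × 2 = 101,760,000 bytes.
Track B: 56,000 × 3,180 × 1 × 4 = 712,320,000 bytes.
Track C: 16,000 × 3,180 × 4 × 4 = 814,080,000 bytes.
Track D: 64,000 × 3,180 × 3 × 4 = 2,442,240,000 bytes.
Track E: 36,000 × 3,180 × 4 × 8 = 3,663,360,000 bytes.
Total = 7,733,760,000 bytes = 7.2 GiB.

7.2 GiB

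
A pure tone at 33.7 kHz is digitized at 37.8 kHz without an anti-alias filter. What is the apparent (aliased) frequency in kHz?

4.1 kHz

Nyquist = 37,800/2 = 18,900 Hz; 33,700 Hz exceeds it.
Alias = |33,700 − 1×37,800| = |33,700 − 37,800| = 4,100 Hz = 4.1 kHz.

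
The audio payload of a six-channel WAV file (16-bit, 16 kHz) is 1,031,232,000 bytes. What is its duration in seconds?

5,371 seconds

Byte rate = 16,000 × 2 × 6 = 192,000 bytes/s.
Duration = 1,031,232,000 / 192,000 = 5,371 s.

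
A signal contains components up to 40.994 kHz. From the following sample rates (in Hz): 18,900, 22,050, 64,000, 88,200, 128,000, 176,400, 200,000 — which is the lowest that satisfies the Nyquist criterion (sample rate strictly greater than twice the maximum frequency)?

Need sample rate > 2 × 40,994 = 81,988 Hz.
Lowest listed rate above 81,988 Hz is 88,200 Hz.

88,200 Hz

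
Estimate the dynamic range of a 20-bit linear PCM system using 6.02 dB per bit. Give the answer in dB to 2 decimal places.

120.40 dB

20 × 6.02 = 120.40 dB.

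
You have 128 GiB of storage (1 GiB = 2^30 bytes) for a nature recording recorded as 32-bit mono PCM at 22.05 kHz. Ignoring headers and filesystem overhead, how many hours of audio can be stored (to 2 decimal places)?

Uncompressed byte rate = 22,050 × 4 × 1 = 88,200 bytes/s.
Capacity = 128 × 1,073,741,824 = 137,438,953,472 bytes.
137,438,953,472 / 88,200 ≈ 1558264.78 s → 432.85 hours.

432.85 hours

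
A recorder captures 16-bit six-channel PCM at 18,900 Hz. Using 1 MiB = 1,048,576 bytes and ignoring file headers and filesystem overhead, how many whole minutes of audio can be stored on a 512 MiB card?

39 minutes

Uncompressed byte rate = 18,900 × 2 × 6 = 226,800 bytes/s.
Capacity = 512 × 1,048,576 = 536,870,912 bytes.
536,870,912 / 226,800 ≈ 2367.16 s → 39 minutes.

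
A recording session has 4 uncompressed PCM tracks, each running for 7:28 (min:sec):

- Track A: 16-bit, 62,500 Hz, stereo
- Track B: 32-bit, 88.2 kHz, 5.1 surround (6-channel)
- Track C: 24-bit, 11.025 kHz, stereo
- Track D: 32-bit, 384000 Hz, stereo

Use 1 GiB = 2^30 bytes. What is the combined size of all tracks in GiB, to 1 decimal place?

7:28 (min:sec) = 448 s.
Track A: 62,500 × 448 × 2 × 2 = 112,000,000 bytes.
Track B: 88,200 × 448 × 4 × 6 = 948,326,400 bytes.
Track C: 11,025 × 448 × 3 × 2 = 29,635,200 bytes.
Track D: 384,000 × 448 × 4 × 2 = 1,376,256,000 bytes.
Total = 2,466,217,600 bytes = 2.3 GiB.

2.3 GiB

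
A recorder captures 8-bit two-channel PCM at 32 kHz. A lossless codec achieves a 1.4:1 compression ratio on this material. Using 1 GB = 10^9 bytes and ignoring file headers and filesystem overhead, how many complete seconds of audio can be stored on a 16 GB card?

Uncompressed byte rate = 32,000 × 1 × 2 = 64,000 bytes/s.
After 1.4:1 compression, effective rate ≈ 45714.29 bytes/s.
Capacity = 16 × 1,000,000,000 = 16,000,000,000 bytes.
16,000,000,000 / effective rate ≈ 350000 s → 350,000 seconds.

350,000 seconds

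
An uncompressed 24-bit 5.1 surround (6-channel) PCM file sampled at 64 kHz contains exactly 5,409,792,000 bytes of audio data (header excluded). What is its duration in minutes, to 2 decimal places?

78.27 minutes

Byte rate = 64,000 × 3 × 6 = 1,152,000 bytes/s.
Duration = 5,409,792,000 / 1,152,000 = 4,696 s.
4,696 s / 60 = 78.27 minutes.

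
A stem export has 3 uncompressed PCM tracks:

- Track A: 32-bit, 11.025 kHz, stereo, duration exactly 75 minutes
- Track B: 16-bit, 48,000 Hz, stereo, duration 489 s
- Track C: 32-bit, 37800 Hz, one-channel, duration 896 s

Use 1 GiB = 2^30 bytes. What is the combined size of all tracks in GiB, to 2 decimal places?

Track A: exactly 75 minutes = 4,500 s; 11,025 × 4,500 × 4 × 2 = 396,900,000 bytes.
Track B: 48,000 × 489 × 2 × 2 = 93,888,000 bytes.
Track C: 37,800 × 896 × 4 × 1 = 135,475,200 bytes.
Total = 626,263,200 bytes = 0.58 GiB.

0.58 GiB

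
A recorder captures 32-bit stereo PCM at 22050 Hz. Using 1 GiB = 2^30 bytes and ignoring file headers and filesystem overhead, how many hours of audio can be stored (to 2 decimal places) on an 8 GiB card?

Uncompressed byte rate = 22,050 × 4 × 2 = 176,400 bytes/s.
Capacity = 8 × 1,073,741,824 = 8,589,934,592 bytes.
8,589,934,592 / 176,400 ≈ 48695.77 s → 13.53 hours.

13.53 hours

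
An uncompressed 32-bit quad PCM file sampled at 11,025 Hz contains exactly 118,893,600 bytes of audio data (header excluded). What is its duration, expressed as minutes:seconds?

11:14

Byte rate = 11,025 × 4 × 4 = 176,400 bytes/s.
Duration = 118,893,600 / 176,400 = 674 s.
674 s = 11:14.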